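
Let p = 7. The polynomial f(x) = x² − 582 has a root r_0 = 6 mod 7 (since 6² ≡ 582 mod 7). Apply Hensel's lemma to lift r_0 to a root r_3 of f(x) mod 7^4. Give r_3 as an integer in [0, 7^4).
r_3 = 958 (mod 2401)

Hensel's recurrence: r_{i+1} = r_i − f(r_i)·(f′(r_i))^{-1} mod 7^{i+2}, with f′(x) = 2x. Iterate:
  r_0 = 6 (mod 7)
  r_1 = 27 (mod 49)
  r_2 = 272 (mod 343)
  r_3 = 958 (mod 2401)
Final: r_3 = 958, and one checks f(r_3) ≡ 0 mod 7^4.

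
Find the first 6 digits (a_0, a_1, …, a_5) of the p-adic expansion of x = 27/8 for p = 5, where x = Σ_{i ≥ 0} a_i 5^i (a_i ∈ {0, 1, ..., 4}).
(a_0, …, a_5) = (4, 3, 0, 3, 0, 3)

v_5(27/8) = 0 (numerator and denominator both coprime to 5), so x ∈ ℤ_5^×. Compute digits iteratively via a_i = x_i mod 5, x_{i+1} = (x_i − a_i)/5, with x_0 = x:
  x_0 = 27/8;  a_0 = 4;  x_1 = (x_0 − 4)/5 = -1/8
  x_1 = -1/8;  a_1 = 3;  x_2 = (x_1 − 3)/5 = -5/8
  x_2 = -5/8;  a_2 = 0;  x_3 = (x_2 − 0)/5 = -1/8
  x_3 = -1/8;  a_3 = 3;  x_4 = (x_3 − 3)/5 = -5/8
  x_4 = -5/8;  a_4 = 0;  x_5 = (x_4 − 0)/5 = -1/8
  x_5 = -1/8;  a_5 = 3;  x_6 = (x_5 − 3)/5 = -5/8
Digits: (4, 3, 0, 3, 0, 3).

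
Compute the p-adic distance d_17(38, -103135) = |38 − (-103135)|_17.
d_17(38, -103135) = 1/4913

Step 1 — x − y = 38 − (-103135) = 103173. Step 2 — v_17(103173) = 3 (factor: 103173 = (17^3 · 21); the sign does not affect v_p). Step 3 — |x − y|_17 = 17^{-3} = 1/4913.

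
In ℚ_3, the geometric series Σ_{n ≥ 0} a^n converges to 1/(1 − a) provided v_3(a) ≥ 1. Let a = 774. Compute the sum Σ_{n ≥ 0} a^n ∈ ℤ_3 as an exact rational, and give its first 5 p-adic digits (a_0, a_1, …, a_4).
Σ a^n = 1/(1 − a) = -1/773;  first 5 digits = (1, 0, 2, 1, 1)

v_3(a) = 2 ≥ 1, so the series converges in ℤ_3 to 1/(1 − a) = 1/(1 − 774) = -1/773. Expand this rational in ℤ_3: compute digits iteratively via d_i = x_i mod 3, x_{i+1} = (x_i − d_i)/3. The first 5 digits are (1, 0, 2, 1, 1).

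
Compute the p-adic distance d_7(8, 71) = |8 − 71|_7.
d_7(8, 71) = 1/7

Step 1 — x − y = 8 − 71 = -63. Step 2 — v_7(-63) = 1 (factor: -63 = −(7^1 · 9); the sign does not affect v_p). Step 3 — |x − y|_7 = 7^{-1} = 1/7.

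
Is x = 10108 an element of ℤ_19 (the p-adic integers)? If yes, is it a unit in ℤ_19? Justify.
x ∈ ℤ_19 but not a unit; v_19(x) = 2 > 0

ℤ_19 = {x ∈ ℚ_19 : v_19(x) ≥ 0} and ℤ_19^× = {x ∈ ℤ_19 : v_19(x) = 0}. Here v_19(10108) = v_19(num) − v_19(den) = 2; compare against these criteria.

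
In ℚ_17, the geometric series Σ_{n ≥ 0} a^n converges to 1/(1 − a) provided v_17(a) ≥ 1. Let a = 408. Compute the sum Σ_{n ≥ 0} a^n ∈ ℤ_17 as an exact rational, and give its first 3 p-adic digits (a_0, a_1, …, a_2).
Σ a^n = 1/(1 − a) = -1/407;  first 3 digits = (1, 7, 16)

v_17(a) = 1 ≥ 1, so the series converges in ℤ_17 to 1/(1 − a) = 1/(1 − 408) = -1/407. Expand this rational in ℤ_17: compute digits iteratively via d_i = x_i mod 17, x_{i+1} = (x_i − d_i)/17. The first 3 digits are (1, 7, 16).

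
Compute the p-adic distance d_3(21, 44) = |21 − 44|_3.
d_3(21, 44) = 1

Step 1 — x − y = 21 − 44 = -23. Step 2 — v_3(-23) = 0 (factor: -23 = −(3^0 · 23); the sign does not affect v_p). Step 3 — |x − y|_3 = 3^{0} = 1.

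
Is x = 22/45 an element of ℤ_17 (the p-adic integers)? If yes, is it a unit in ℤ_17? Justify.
x ∈ ℤ_17^× (unit); v_17(x) = 0

ℤ_17 = {x ∈ ℚ_17 : v_17(x) ≥ 0} and ℤ_17^× = {x ∈ ℤ_17 : v_17(x) = 0}. Here v_17(22/45) = v_17(num) − v_17(den) = 0; compare against these criteria.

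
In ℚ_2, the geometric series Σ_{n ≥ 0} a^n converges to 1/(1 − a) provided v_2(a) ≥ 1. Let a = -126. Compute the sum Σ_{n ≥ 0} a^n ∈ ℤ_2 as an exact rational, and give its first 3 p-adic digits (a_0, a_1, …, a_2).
Σ a^n = 1/(1 − a) = 1/127;  first 3 digits = (1, 1, 1)

v_2(a) = 1 ≥ 1, so the series converges in ℤ_2 to 1/(1 − a) = 1/(1 − (-126)) = 1/127. Expand this rational in ℤ_2: compute digits iteratively via d_i = x_i mod 2, x_{i+1} = (x_i − d_i)/2. The first 3 digits are (1, 1, 1).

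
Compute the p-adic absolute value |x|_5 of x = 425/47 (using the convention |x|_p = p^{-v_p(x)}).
|425/47|_5 = 1/25

Step 1 — compute v_5(x) by factoring powers of 5 out of the numerator and denominator: v_5(425/47) = 2. Step 2 — apply |x|_p = p^{-v_p(x)} = 5^{-2} = 1/25.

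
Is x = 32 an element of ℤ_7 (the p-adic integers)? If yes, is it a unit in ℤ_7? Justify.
x ∈ ℤ_7^× (unit); v_7(x) = 0

ℤ_7 = {x ∈ ℚ_7 : v_7(x) ≥ 0} and ℤ_7^× = {x ∈ ℤ_7 : v_7(x) = 0}. Here v_7(32) = v_7(num) − v_7(den) = 0; compare against these criteria.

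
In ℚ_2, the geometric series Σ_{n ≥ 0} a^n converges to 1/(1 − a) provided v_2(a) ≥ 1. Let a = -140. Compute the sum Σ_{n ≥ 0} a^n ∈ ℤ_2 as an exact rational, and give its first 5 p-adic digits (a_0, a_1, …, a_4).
Σ a^n = 1/(1 − a) = 1/141;  first 5 digits = (1, 0, 1, 0, 0)

v_2(a) = 2 ≥ 1, so the series converges in ℤ_2 to 1/(1 − a) = 1/(1 − (-140)) = 1/141. Expand this rational in ℤ_2: compute digits iteratively via d_i = x_i mod 2, x_{i+1} = (x_i − d_i)/2. The first 5 digits are (1, 0, 1, 0, 0).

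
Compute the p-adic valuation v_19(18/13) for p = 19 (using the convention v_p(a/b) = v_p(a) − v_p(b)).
v_19(18/13) = 0

Factor powers of 19 from the numerator and denominator of the reduced fraction: 18 = 19^0 · 18 and 13 = 19^0 · 13. Apply v_p(a/b) = v_p(a) − v_p(b): v_19(18/13) = 0 − 0 = 0.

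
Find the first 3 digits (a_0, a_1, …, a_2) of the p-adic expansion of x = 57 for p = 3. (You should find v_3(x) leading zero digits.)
(a_0, …, a_2) = (0, 1, 0)

v_3(57) = 1, so a_0 = ... = a_0 = 0. Factor out: x = 3^1 · u with u = 19 a unit in ℤ_3. Expand u iteratively via a_{v+i} = u_i mod 3, u_{i+1} = (u_i − a_{v+i})/3:
  u_0 = 19;  a_1 = 1;  u_1 = (u_0 − 1)/3 = 6
  u_1 = 6;  a_2 = 0;  u_2 = (u_1 − 0)/3 = 2
Digits: (0, 1, 0).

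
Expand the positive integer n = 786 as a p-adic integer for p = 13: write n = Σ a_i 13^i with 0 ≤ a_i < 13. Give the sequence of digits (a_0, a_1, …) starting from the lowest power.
(a_0, a_1, …) = (6, 8, 4)

Repeated division by 13 gives the digits low-to-high: 786 = 6 + 8·13^1 + 4·13^2. Digit sequence: (6, 8, 4).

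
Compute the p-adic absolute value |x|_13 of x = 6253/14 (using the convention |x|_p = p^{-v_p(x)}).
|6253/14|_13 = 1/169

Step 1 — compute v_13(x) by factoring powers of 13 out of the numerator and denominator: v_13(6253/14) = 2. Step 2 — apply |x|_p = p^{-v_p(x)} = 13^{-2} = 1/169.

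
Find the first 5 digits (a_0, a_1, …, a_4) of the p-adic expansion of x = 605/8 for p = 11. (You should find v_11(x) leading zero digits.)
(a_0, …, a_4) = (0, 0, 2, 4, 1)

v_11(605/8) = 2, so a_0 = ... = a_1 = 0. Factor out: x = 11^2 · u with u = 5/8 a unit in ℤ_11. Expand u iteratively via a_{v+i} = u_i mod 11, u_{i+1} = (u_i − a_{v+i})/11:
  u_0 = 5/8;  a_2 = 2;  u_1 = (u_0 − 2)/11 = -1/8
  u_1 = -1/8;  a_3 = 4;  u_2 = (u_1 − 4)/11 = -3/8
  u_2 = -3/8;  a_4 = 1;  u_3 = (u_2 − 1)/11 = -1/8
Digits: (0, 0, 2, 4, 1).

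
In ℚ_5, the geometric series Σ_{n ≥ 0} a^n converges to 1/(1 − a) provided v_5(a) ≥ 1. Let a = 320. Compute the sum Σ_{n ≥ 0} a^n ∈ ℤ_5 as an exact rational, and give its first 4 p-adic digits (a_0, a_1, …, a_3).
Σ a^n = 1/(1 − a) = -1/319;  first 4 digits = (1, 4, 3, 0)

v_5(a) = 1 ≥ 1, so the series converges in ℤ_5 to 1/(1 − a) = 1/(1 − 320) = -1/319. Expand this rational in ℤ_5: compute digits iteratively via d_i = x_i mod 5, x_{i+1} = (x_i − d_i)/5. The first 4 digits are (1, 4, 3, 0).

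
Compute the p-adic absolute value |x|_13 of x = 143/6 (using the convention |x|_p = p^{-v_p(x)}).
|143/6|_13 = 1/13

Step 1 — compute v_13(x) by factoring powers of 13 out of the numerator and denominator: v_13(143/6) = 1. Step 2 — apply |x|_p = p^{-v_p(x)} = 13^{-1} = 1/13.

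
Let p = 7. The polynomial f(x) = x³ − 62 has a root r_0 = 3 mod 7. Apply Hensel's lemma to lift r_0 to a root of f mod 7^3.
r_2 = 66 (mod 343)

Hensel: r_{i+1} = r_i − f(r_i)/f′(r_i) mod 7^{i+2}, where f′(x) = 3x². Iterate:
  r_0 = 3 (mod 7)
  r_1 = 17 (mod 49)
  r_2 = 66 (mod 343)
Final: r = 66 with f(r) ≡ 0 mod 7^3.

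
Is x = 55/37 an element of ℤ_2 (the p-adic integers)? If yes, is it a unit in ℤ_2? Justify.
x ∈ ℤ_2^× (unit); v_2(x) = 0

ℤ_2 = {x ∈ ℚ_2 : v_2(x) ≥ 0} and ℤ_2^× = {x ∈ ℤ_2 : v_2(x) = 0}. Here v_2(55/37) = v_2(num) − v_2(den) = 0; compare against these criteria.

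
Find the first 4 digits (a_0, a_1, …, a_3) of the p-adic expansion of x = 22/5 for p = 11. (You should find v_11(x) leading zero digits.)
(a_0, …, a_3) = (0, 7, 6, 6)

v_11(22/5) = 1, so a_0 = ... = a_0 = 0. Factor out: x = 11^1 · u with u = 2/5 a unit in ℤ_11. Expand u iteratively via a_{v+i} = u_i mod 11, u_{i+1} = (u_i − a_{v+i})/11:
  u_0 = 2/5;  a_1 = 7;  u_1 = (u_0 − 7)/11 = -3/5
  u_1 = -3/5;  a_2 = 6;  u_2 = (u_1 − 6)/11 = -3/5
  u_2 = -3/5;  a_3 = 6;  u_3 = (u_2 − 6)/11 = -3/5
Digits: (0, 7, 6, 6).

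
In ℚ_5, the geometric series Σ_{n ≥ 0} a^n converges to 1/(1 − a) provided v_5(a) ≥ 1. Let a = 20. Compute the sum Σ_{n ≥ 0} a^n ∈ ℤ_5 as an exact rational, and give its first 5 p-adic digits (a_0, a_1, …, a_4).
Σ a^n = 1/(1 − a) = -1/19;  first 5 digits = (1, 4, 1, 2, 4)

v_5(a) = 1 ≥ 1, so the series converges in ℤ_5 to 1/(1 − a) = 1/(1 − 20) = -1/19. Expand this rational in ℤ_5: compute digits iteratively via d_i = x_i mod 5, x_{i+1} = (x_i − d_i)/5. The first 5 digits are (1, 4, 1, 2, 4).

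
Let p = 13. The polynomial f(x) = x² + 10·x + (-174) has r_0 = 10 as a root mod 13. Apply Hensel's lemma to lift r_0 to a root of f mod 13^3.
r_2 = 1271 (mod 2197)

Hensel: r_{i+1} = r_i − f(r_i)·(f′(r_i))^{-1} mod 13^{i+2}, f′(x) = 2x + 10. Iterate:
  r_0 = 10 (mod 13)
  r_1 = 88 (mod 169)
  r_2 = 1271 (mod 2197)
Final: r = 1271 satisfies f(r) ≡ 0 mod 13^3.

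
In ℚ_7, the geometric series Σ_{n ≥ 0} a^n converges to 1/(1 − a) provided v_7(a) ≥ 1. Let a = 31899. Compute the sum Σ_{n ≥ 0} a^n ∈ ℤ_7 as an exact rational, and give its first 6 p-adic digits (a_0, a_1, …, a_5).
Σ a^n = 1/(1 − a) = -1/31898;  first 6 digits = (1, 0, 0, 2, 6, 1)

v_7(a) = 3 ≥ 1, so the series converges in ℤ_7 to 1/(1 − a) = 1/(1 − 31899) = -1/31898. Expand this rational in ℤ_7: compute digits iteratively via d_i = x_i mod 7, x_{i+1} = (x_i − d_i)/7. The first 6 digits are (1, 0, 0, 2, 6, 1).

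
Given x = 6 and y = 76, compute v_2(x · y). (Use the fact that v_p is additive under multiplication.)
v_2(456) = 3

v_p(x) = 1 (factor: 6 = 2^1 · 3); v_p(y) = 2 (factor: 76 = 2^2 · 19). Additivity: v_p(xy) = v_p(x) + v_p(y) = 1 + 2 = 3. (Direct check: xy = 456 = 2^3 · (57).)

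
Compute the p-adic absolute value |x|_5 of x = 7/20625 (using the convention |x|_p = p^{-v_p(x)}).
|7/20625|_5 = 625

Step 1 — compute v_5(x) by factoring powers of 5 out of the numerator and denominator: v_5(7/20625) = -4. Step 2 — apply |x|_p = p^{-v_p(x)} = 5^{4} = 625.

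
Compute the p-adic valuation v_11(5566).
v_11(5566) = 2

v_11(n) is the largest exponent k such that 11^k divides n. Factor out: 5566 = 11^2 · 46. (Sign doesn't affect v_p.) So v_11(5566) = 2.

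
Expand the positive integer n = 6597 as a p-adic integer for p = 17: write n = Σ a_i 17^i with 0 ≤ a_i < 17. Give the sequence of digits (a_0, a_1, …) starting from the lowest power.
(a_0, a_1, …) = (1, 14, 5, 1)

Repeated division by 17 gives the digits low-to-high: 6597 = 1 + 14·17^1 + 5·17^2 + 1·17^3. Digit sequence: (1, 14, 5, 1).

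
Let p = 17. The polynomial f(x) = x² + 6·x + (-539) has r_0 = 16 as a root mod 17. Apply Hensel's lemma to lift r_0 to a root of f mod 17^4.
r_3 = 59380 (mod 83521)

Hensel: r_{i+1} = r_i − f(r_i)·(f′(r_i))^{-1} mod 17^{i+2}, f′(x) = 2x + 6. Iterate:
  r_0 = 16 (mod 17)
  r_1 = 135 (mod 289)
  r_2 = 424 (mod 4913)
  r_3 = 59380 (mod 83521)
Final: r = 59380 satisfies f(r) ≡ 0 mod 17^4.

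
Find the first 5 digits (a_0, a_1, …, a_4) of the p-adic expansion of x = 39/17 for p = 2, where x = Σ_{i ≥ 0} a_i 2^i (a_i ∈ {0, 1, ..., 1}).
(a_0, …, a_4) = (1, 1, 1, 0, 1)

v_2(39/17) = 0 (numerator and denominator both coprime to 2), so x ∈ ℤ_2^×. Compute digits iteratively via a_i = x_i mod 2, x_{i+1} = (x_i − a_i)/2, with x_0 = x:
  x_0 = 39/17;  a_0 = 1;  x_1 = (x_0 − 1)/2 = 11/17
  x_1 = 11/17;  a_1 = 1;  x_2 = (x_1 − 1)/2 = -3/17
  x_2 = -3/17;  a_2 = 1;  x_3 = (x_2 − 1)/2 = -10/17
  x_3 = -10/17;  a_3 = 0;  x_4 = (x_3 − 0)/2 = -5/17
  x_4 = -5/17;  a_4 = 1;  x_5 = (x_4 − 1)/2 = -11/17
Digits: (1, 1, 1, 0, 1).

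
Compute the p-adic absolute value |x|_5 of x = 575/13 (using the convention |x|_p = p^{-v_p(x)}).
|575/13|_5 = 1/25

Step 1 — compute v_5(x) by factoring powers of 5 out of the numerator and denominator: v_5(575/13) = 2. Step 2 — apply |x|_p = p^{-v_p(x)} = 5^{-2} = 1/25.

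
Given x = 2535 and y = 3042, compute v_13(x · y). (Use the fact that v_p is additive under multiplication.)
v_13(7711470) = 4

v_p(x) = 2 (factor: 2535 = 13^2 · 15); v_p(y) = 2 (factor: 3042 = 13^2 · 18). Additivity: v_p(xy) = v_p(x) + v_p(y) = 2 + 2 = 4. (Direct check: xy = 7711470 = 13^4 · (270).)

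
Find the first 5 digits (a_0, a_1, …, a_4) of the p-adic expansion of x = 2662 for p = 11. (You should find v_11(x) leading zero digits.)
(a_0, …, a_4) = (0, 0, 0, 2, 0)

v_11(2662) = 3, so a_0 = ... = a_2 = 0. Factor out: x = 11^3 · u with u = 2 a unit in ℤ_11. Expand u iteratively via a_{v+i} = u_i mod 11, u_{i+1} = (u_i − a_{v+i})/11:
  u_0 = 2;  a_3 = 2;  u_1 = (u_0 − 2)/11 = 0
  u_1 = 0;  a_4 = 0;  u_2 = (u_1 − 0)/11 = 0
Digits: (0, 0, 0, 2, 0).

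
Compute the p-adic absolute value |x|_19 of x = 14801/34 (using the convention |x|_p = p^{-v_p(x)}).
|14801/34|_19 = 1/361

Step 1 — compute v_19(x) by factoring powers of 19 out of the numerator and denominator: v_19(14801/34) = 2. Step 2 — apply |x|_p = p^{-v_p(x)} = 19^{-2} = 1/361.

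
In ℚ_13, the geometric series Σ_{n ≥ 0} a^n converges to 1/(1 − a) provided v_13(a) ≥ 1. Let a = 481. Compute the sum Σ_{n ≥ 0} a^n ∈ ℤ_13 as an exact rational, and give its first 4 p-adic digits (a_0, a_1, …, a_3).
Σ a^n = 1/(1 − a) = -1/480;  first 4 digits = (1, 11, 6, 6)

v_13(a) = 1 ≥ 1, so the series converges in ℤ_13 to 1/(1 − a) = 1/(1 − 481) = -1/480. Expand this rational in ℤ_13: compute digits iteratively via d_i = x_i mod 13, x_{i+1} = (x_i − d_i)/13. The first 4 digits are (1, 11, 6, 6).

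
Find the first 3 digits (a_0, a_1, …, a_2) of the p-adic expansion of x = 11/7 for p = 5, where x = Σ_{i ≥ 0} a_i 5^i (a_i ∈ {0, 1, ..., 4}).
(a_0, …, a_2) = (3, 4, 2)

v_5(11/7) = 0 (numerator and denominator both coprime to 5), so x ∈ ℤ_5^×. Compute digits iteratively via a_i = x_i mod 5, x_{i+1} = (x_i − a_i)/5, with x_0 = x:
  x_0 = 11/7;  a_0 = 3;  x_1 = (x_0 − 3)/5 = -2/7
  x_1 = -2/7;  a_1 = 4;  x_2 = (x_1 − 4)/5 = -6/7
  x_2 = -6/7;  a_2 = 2;  x_3 = (x_2 − 2)/5 = -4/7
Digits: (3, 4, 2).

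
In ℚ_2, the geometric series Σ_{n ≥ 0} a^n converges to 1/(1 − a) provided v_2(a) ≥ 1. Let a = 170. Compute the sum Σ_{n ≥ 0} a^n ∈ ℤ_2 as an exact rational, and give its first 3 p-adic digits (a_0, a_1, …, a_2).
Σ a^n = 1/(1 − a) = -1/169;  first 3 digits = (1, 1, 1)

v_2(a) = 1 ≥ 1, so the series converges in ℤ_2 to 1/(1 − a) = 1/(1 − 170) = -1/169. Expand this rational in ℤ_2: compute digits iteratively via d_i = x_i mod 2, x_{i+1} = (x_i − d_i)/2. The first 3 digits are (1, 1, 1).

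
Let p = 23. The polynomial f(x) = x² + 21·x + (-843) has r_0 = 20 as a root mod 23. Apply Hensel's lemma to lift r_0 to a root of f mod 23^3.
r_2 = 1538 (mod 12167)

Hensel: r_{i+1} = r_i − f(r_i)·(f′(r_i))^{-1} mod 23^{i+2}, f′(x) = 2x + 21. Iterate:
  r_0 = 20 (mod 23)
  r_1 = 480 (mod 529)
  r_2 = 1538 (mod 12167)
Final: r = 1538 satisfies f(r) ≡ 0 mod 23^3.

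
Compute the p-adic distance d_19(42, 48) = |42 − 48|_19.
d_19(42, 48) = 1

Step 1 — x − y = 42 − 48 = -6. Step 2 — v_19(-6) = 0 (factor: -6 = −(19^0 · 6); the sign does not affect v_p). Step 3 — |x − y|_19 = 19^{0} = 1.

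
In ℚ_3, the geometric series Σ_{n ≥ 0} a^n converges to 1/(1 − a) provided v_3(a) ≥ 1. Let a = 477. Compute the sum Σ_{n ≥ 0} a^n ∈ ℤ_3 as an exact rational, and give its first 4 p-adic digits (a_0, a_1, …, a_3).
Σ a^n = 1/(1 − a) = -1/476;  first 4 digits = (1, 0, 2, 2)

v_3(a) = 2 ≥ 1, so the series converges in ℤ_3 to 1/(1 − a) = 1/(1 − 477) = -1/476. Expand this rational in ℤ_3: compute digits iteratively via d_i = x_i mod 3, x_{i+1} = (x_i − d_i)/3. The first 4 digits are (1, 0, 2, 2).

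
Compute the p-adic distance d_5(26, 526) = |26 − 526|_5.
d_5(26, 526) = 1/125

Step 1 — x − y = 26 − 526 = -500. Step 2 — v_5(-500) = 3 (factor: -500 = −(5^3 · 4); the sign does not affect v_p). Step 3 — |x − y|_5 = 5^{-3} = 1/125.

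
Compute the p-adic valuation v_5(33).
v_5(33) = 0

v_5(n) is the largest exponent k such that 5^k divides n. Factor out: 33 = 5^0 · 33. (Sign doesn't affect v_p.) So v_5(33) = 0.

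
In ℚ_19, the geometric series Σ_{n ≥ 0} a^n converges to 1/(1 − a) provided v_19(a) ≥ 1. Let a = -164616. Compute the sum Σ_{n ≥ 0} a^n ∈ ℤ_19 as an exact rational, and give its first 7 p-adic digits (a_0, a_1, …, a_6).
Σ a^n = 1/(1 − a) = 1/164617;  first 7 digits = (1, 0, 0, 14, 17, 18, 5)

v_19(a) = 3 ≥ 1, so the series converges in ℤ_19 to 1/(1 − a) = 1/(1 − (-164616)) = 1/164617. Expand this rational in ℤ_19: compute digits iteratively via d_i = x_i mod 19, x_{i+1} = (x_i − d_i)/19. The first 7 digits are (1, 0, 0, 14, 17, 18, 5).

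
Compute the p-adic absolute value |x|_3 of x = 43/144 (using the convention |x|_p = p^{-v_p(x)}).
|43/144|_3 = 9

Step 1 — compute v_3(x) by factoring powers of 3 out of the numerator and denominator: v_3(43/144) = -2. Step 2 — apply |x|_p = p^{-v_p(x)} = 3^{2} = 9.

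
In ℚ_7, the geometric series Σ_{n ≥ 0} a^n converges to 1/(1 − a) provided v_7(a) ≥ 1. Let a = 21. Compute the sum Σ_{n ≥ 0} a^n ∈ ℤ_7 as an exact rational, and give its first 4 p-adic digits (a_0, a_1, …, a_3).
Σ a^n = 1/(1 − a) = -1/20;  first 4 digits = (1, 3, 2, 0)

v_7(a) = 1 ≥ 1, so the series converges in ℤ_7 to 1/(1 − a) = 1/(1 − 21) = -1/20. Expand this rational in ℤ_7: compute digits iteratively via d_i = x_i mod 7, x_{i+1} = (x_i − d_i)/7. The first 4 digits are (1, 3, 2, 0).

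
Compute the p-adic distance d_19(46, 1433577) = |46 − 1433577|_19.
d_19(46, 1433577) = 1/130321

Step 1 — x − y = 46 − 1433577 = -1433531. Step 2 — v_19(-1433531) = 4 (factor: -1433531 = −(19^4 · 11); the sign does not affect v_p). Step 3 — |x − y|_19 = 19^{-4} = 1/130321.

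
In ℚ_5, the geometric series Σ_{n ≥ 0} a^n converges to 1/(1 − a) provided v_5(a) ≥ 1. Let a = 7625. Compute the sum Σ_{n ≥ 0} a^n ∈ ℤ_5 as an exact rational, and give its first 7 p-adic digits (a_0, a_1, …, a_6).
Σ a^n = 1/(1 − a) = -1/7624;  first 7 digits = (1, 0, 0, 1, 2, 2, 1)

v_5(a) = 3 ≥ 1, so the series converges in ℤ_5 to 1/(1 − a) = 1/(1 − 7625) = -1/7624. Expand this rational in ℤ_5: compute digits iteratively via d_i = x_i mod 5, x_{i+1} = (x_i − d_i)/5. The first 7 digits are (1, 0, 0, 1, 2, 2, 1).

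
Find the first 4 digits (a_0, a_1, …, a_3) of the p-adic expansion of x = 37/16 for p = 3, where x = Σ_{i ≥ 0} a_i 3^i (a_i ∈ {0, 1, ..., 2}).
(a_0, …, a_3) = (1, 1, 0, 2)

v_3(37/16) = 0 (numerator and denominator both coprime to 3), so x ∈ ℤ_3^×. Compute digits iteratively via a_i = x_i mod 3, x_{i+1} = (x_i − a_i)/3, with x_0 = x:
  x_0 = 37/16;  a_0 = 1;  x_1 = (x_0 − 1)/3 = 7/16
  x_1 = 7/16;  a_1 = 1;  x_2 = (x_1 − 1)/3 = -3/16
  x_2 = -3/16;  a_2 = 0;  x_3 = (x_2 − 0)/3 = -1/16
  x_3 = -1/16;  a_3 = 2;  x_4 = (x_3 − 2)/3 = -11/16
Digits: (1, 1, 0, 2).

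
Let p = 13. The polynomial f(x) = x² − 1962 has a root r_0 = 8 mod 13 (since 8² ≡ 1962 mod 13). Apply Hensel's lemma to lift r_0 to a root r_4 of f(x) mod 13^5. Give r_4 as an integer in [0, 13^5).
r_4 = 365230 (mod 371293)

Hensel's recurrence: r_{i+1} = r_i − f(r_i)·(f′(r_i))^{-1} mod 13^{i+2}, with f′(x) = 2x. Iterate:
  r_0 = 8 (mod 13)
  r_1 = 21 (mod 169)
  r_2 = 528 (mod 2197)
  r_3 = 22498 (mod 28561)
  r_4 = 365230 (mod 371293)
Final: r_4 = 365230, and one checks f(r_4) ≡ 0 mod 13^5.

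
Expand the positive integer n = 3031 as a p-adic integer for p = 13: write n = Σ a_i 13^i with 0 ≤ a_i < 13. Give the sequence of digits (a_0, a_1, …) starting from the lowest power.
(a_0, a_1, …) = (2, 12, 4, 1)

Repeated division by 13 gives the digits low-to-high: 3031 = 2 + 12·13^1 + 4·13^2 + 1·13^3. Digit sequence: (2, 12, 4, 1).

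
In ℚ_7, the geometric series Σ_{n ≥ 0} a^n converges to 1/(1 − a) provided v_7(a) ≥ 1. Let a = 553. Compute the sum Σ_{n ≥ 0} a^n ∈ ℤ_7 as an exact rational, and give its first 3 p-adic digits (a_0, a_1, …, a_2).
Σ a^n = 1/(1 − a) = -1/552;  first 3 digits = (1, 2, 1)

v_7(a) = 1 ≥ 1, so the series converges in ℤ_7 to 1/(1 − a) = 1/(1 − 553) = -1/552. Expand this rational in ℤ_7: compute digits iteratively via d_i = x_i mod 7, x_{i+1} = (x_i − d_i)/7. The first 3 digits are (1, 2, 1).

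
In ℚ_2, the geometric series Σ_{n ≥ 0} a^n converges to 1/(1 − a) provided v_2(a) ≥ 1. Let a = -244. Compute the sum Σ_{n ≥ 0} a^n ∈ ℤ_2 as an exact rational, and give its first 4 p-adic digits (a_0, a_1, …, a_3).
Σ a^n = 1/(1 − a) = 1/245;  first 4 digits = (1, 0, 1, 1)

v_2(a) = 2 ≥ 1, so the series converges in ℤ_2 to 1/(1 − a) = 1/(1 − (-244)) = 1/245. Expand this rational in ℤ_2: compute digits iteratively via d_i = x_i mod 2, x_{i+1} = (x_i − d_i)/2. The first 4 digits are (1, 0, 1, 1).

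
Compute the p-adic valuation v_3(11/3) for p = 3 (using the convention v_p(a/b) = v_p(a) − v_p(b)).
v_3(11/3) = -1

Factor powers of 3 from the numerator and denominator of the reduced fraction: 11 = 3^0 · 11 and 3 = 3^1 · 1. Apply v_p(a/b) = v_p(a) − v_p(b): v_3(11/3) = 0 − 1 = -1.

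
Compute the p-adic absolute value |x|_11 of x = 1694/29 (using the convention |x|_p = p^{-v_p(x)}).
|1694/29|_11 = 1/121

Step 1 — compute v_11(x) by factoring powers of 11 out of the numerator and denominator: v_11(1694/29) = 2. Step 2 — apply |x|_p = p^{-v_p(x)} = 11^{-2} = 1/121.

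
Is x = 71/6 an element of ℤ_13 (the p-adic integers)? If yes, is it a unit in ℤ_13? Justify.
x ∈ ℤ_13^× (unit); v_13(x) = 0

ℤ_13 = {x ∈ ℚ_13 : v_13(x) ≥ 0} and ℤ_13^× = {x ∈ ℤ_13 : v_13(x) = 0}. Here v_13(71/6) = v_13(num) − v_13(den) = 0; compare against these criteria.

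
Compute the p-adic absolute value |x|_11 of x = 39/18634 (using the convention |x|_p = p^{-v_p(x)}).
|39/18634|_11 = 1331

Step 1 — compute v_11(x) by factoring powers of 11 out of the numerator and denominator: v_11(39/18634) = -3. Step 2 — apply |x|_p = p^{-v_p(x)} = 11^{3} = 1331.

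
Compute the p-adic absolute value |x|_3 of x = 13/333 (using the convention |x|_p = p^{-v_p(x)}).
|13/333|_3 = 9

Step 1 — compute v_3(x) by factoring powers of 3 out of the numerator and denominator: v_3(13/333) = -2. Step 2 — apply |x|_p = p^{-v_p(x)} = 3^{2} = 9.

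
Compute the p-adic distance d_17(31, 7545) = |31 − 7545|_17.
d_17(31, 7545) = 1/289

Step 1 — x − y = 31 − 7545 = -7514. Step 2 — v_17(-7514) = 2 (factor: -7514 = −(17^2 · 26); the sign does not affect v_p). Step 3 — |x − y|_17 = 17^{-2} = 1/289.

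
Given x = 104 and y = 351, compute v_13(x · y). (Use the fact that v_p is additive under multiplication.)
v_13(36504) = 2

v_p(x) = 1 (factor: 104 = 13^1 · 8); v_p(y) = 1 (factor: 351 = 13^1 · 27). Additivity: v_p(xy) = v_p(x) + v_p(y) = 1 + 1 = 2. (Direct check: xy = 36504 = 13^2 · (216).)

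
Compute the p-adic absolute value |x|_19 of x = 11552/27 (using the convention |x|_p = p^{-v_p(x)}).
|11552/27|_19 = 1/361

Step 1 — compute v_19(x) by factoring powers of 19 out of the numerator and denominator: v_19(11552/27) = 2. Step 2 — apply |x|_p = p^{-v_p(x)} = 19^{-2} = 1/361.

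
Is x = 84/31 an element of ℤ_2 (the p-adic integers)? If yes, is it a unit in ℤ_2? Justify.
x ∈ ℤ_2 but not a unit; v_2(x) = 2 > 0

ℤ_2 = {x ∈ ℚ_2 : v_2(x) ≥ 0} and ℤ_2^× = {x ∈ ℤ_2 : v_2(x) = 0}. Here v_2(84/31) = v_2(num) − v_2(den) = 2; compare against these criteria.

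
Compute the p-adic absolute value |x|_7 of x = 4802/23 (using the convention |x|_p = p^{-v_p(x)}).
|4802/23|_7 = 1/2401

Step 1 — compute v_7(x) by factoring powers of 7 out of the numerator and denominator: v_7(4802/23) = 4. Step 2 — apply |x|_p = p^{-v_p(x)} = 7^{-4} = 1/2401.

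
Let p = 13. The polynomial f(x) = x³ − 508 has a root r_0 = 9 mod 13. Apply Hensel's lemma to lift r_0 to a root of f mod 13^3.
r_2 = 360 (mod 2197)

Hensel: r_{i+1} = r_i − f(r_i)/f′(r_i) mod 13^{i+2}, where f′(x) = 3x². Iterate:
  r_0 = 9 (mod 13)
  r_1 = 22 (mod 169)
  r_2 = 360 (mod 2197)
Final: r = 360 with f(r) ≡ 0 mod 13^3.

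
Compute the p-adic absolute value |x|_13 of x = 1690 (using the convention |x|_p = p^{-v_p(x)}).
|1690|_13 = 1/169

Step 1 — compute v_13(x) by factoring powers of 13 out of the numerator and denominator: v_13(1690) = 2. Step 2 — apply |x|_p = p^{-v_p(x)} = 13^{-2} = 1/169.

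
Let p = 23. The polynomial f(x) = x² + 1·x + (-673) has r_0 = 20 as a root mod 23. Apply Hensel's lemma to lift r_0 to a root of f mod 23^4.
r_3 = 123438 (mod 279841)

Hensel: r_{i+1} = r_i − f(r_i)·(f′(r_i))^{-1} mod 23^{i+2}, f′(x) = 2x + 1. Iterate:
  r_0 = 20 (mod 23)
  r_1 = 181 (mod 529)
  r_2 = 1768 (mod 12167)
  r_3 = 123438 (mod 279841)
Final: r = 123438 satisfies f(r) ≡ 0 mod 23^4.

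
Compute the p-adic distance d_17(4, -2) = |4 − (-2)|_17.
d_17(4, -2) = 1

Step 1 — x − y = 4 − (-2) = 6. Step 2 — v_17(6) = 0 (factor: 6 = (17^0 · 6); the sign does not affect v_p). Step 3 — |x − y|_17 = 17^{0} = 1.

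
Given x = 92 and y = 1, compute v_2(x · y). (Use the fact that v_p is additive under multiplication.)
v_2(92) = 2

v_p(x) = 2 (factor: 92 = 2^2 · 23); v_p(y) = 0 (factor: 1 = 2^0 · 1). Additivity: v_p(xy) = v_p(x) + v_p(y) = 2 + 0 = 2. (Direct check: xy = 92 = 2^2 · (23).)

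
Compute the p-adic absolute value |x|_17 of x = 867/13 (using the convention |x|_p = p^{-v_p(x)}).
|867/13|_17 = 1/289

Step 1 — compute v_17(x) by factoring powers of 17 out of the numerator and denominator: v_17(867/13) = 2. Step 2 — apply |x|_p = p^{-v_p(x)} = 17^{-2} = 1/289.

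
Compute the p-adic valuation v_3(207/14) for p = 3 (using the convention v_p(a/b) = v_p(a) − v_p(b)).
v_3(207/14) = 2

Factor powers of 3 from the numerator and denominator of the reduced fraction: 207 = 3^2 · 23 and 14 = 3^0 · 14. Apply v_p(a/b) = v_p(a) − v_p(b): v_3(207/14) = 2 − 0 = 2.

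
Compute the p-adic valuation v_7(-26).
v_7(-26) = 0

v_7(n) is the largest exponent k such that 7^k divides n. Factor out: -26 = -7^0 · 26. (Sign doesn't affect v_p.) So v_7(-26) = 0.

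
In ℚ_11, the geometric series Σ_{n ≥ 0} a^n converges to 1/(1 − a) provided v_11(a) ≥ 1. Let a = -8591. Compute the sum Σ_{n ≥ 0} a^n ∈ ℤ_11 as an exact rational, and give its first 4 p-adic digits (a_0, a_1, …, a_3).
Σ a^n = 1/(1 − a) = 1/8592;  first 4 digits = (1, 0, 6, 4)

v_11(a) = 2 ≥ 1, so the series converges in ℤ_11 to 1/(1 − a) = 1/(1 − (-8591)) = 1/8592. Expand this rational in ℤ_11: compute digits iteratively via d_i = x_i mod 11, x_{i+1} = (x_i − d_i)/11. The first 4 digits are (1, 0, 6, 4).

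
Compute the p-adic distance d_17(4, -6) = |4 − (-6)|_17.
d_17(4, -6) = 1

Step 1 — x − y = 4 − (-6) = 10. Step 2 — v_17(10) = 0 (factor: 10 = (17^0 · 10); the sign does not affect v_p). Step 3 — |x − y|_17 = 17^{0} = 1.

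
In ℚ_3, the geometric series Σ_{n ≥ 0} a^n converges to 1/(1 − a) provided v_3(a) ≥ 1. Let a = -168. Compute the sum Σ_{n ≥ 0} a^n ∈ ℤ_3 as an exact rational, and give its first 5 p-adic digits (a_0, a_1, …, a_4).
Σ a^n = 1/(1 − a) = 1/169;  first 5 digits = (1, 1, 0, 2, 2)

v_3(a) = 1 ≥ 1, so the series converges in ℤ_3 to 1/(1 − a) = 1/(1 − (-168)) = 1/169. Expand this rational in ℤ_3: compute digits iteratively via d_i = x_i mod 3, x_{i+1} = (x_i − d_i)/3. The first 5 digits are (1, 1, 0, 2, 2).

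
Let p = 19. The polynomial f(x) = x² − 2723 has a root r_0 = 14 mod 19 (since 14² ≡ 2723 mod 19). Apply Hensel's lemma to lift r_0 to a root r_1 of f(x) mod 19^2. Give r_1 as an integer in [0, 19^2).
r_1 = 14 (mod 361)

Hensel's recurrence: r_{i+1} = r_i − f(r_i)·(f′(r_i))^{-1} mod 19^{i+2}, with f′(x) = 2x. Iterate:
  r_0 = 14 (mod 19)
  r_1 = 14 (mod 361)
Final: r_1 = 14, and one checks f(r_1) ≡ 0 mod 19^2.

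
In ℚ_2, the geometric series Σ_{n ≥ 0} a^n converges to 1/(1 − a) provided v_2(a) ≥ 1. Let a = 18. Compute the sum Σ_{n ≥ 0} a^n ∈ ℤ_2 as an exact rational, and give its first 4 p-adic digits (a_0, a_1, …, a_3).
Σ a^n = 1/(1 − a) = -1/17;  first 4 digits = (1, 1, 1, 1)

v_2(a) = 1 ≥ 1, so the series converges in ℤ_2 to 1/(1 − a) = 1/(1 − 18) = -1/17. Expand this rational in ℤ_2: compute digits iteratively via d_i = x_i mod 2, x_{i+1} = (x_i − d_i)/2. The first 4 digits are (1, 1, 1, 1).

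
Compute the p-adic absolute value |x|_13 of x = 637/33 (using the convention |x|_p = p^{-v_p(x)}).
|637/33|_13 = 1/13

Step 1 — compute v_13(x) by factoring powers of 13 out of the numerator and denominator: v_13(637/33) = 1. Step 2 — apply |x|_p = p^{-v_p(x)} = 13^{-1} = 1/13.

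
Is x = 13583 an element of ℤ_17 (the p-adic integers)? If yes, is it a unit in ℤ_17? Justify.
x ∈ ℤ_17 but not a unit; v_17(x) = 2 > 0

ℤ_17 = {x ∈ ℚ_17 : v_17(x) ≥ 0} and ℤ_17^× = {x ∈ ℤ_17 : v_17(x) = 0}. Here v_17(13583) = v_17(num) − v_17(den) = 2; compare against these criteria.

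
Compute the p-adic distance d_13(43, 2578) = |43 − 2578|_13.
d_13(43, 2578) = 1/169

Step 1 — x − y = 43 − 2578 = -2535. Step 2 — v_13(-2535) = 2 (factor: -2535 = −(13^2 · 15); the sign does not affect v_p). Step 3 — |x − y|_13 = 13^{-2} = 1/169.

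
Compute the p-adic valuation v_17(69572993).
v_17(69572993) = 5

v_17(n) is the largest exponent k such that 17^k divides n. Factor out: 69572993 = 17^5 · 49. (Sign doesn't affect v_p.) So v_17(69572993) = 5.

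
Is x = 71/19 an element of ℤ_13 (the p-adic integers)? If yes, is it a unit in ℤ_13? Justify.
x ∈ ℤ_13^× (unit); v_13(x) = 0

ℤ_13 = {x ∈ ℚ_13 : v_13(x) ≥ 0} and ℤ_13^× = {x ∈ ℤ_13 : v_13(x) = 0}. Here v_13(71/19) = v_13(num) − v_13(den) = 0; compare against these criteria.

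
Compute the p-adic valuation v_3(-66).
v_3(-66) = 1

v_3(n) is the largest exponent k such that 3^k divides n. Factor out: -66 = -3^1 · 22. (Sign doesn't affect v_p.) So v_3(-66) = 1.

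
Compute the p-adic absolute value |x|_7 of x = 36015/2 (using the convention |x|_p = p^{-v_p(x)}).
|36015/2|_7 = 1/2401

Step 1 — compute v_7(x) by factoring powers of 7 out of the numerator and denominator: v_7(36015/2) = 4. Step 2 — apply |x|_p = p^{-v_p(x)} = 7^{-4} = 1/2401.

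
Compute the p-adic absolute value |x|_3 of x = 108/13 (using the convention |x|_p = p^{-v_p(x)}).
|108/13|_3 = 1/27

Step 1 — compute v_3(x) by factoring powers of 3 out of the numerator and denominator: v_3(108/13) = 3. Step 2 — apply |x|_p = p^{-v_p(x)} = 3^{-3} = 1/27.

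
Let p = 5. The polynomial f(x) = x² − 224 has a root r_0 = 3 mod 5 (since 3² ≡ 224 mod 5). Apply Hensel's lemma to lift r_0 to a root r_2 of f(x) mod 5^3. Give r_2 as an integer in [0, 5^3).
r_2 = 43 (mod 125)

Hensel's recurrence: r_{i+1} = r_i − f(r_i)·(f′(r_i))^{-1} mod 5^{i+2}, with f′(x) = 2x. Iterate:
  r_0 = 3 (mod 5)
  r_1 = 18 (mod 25)
  r_2 = 43 (mod 125)
Final: r_2 = 43, and one checks f(r_2) ≡ 0 mod 5^3.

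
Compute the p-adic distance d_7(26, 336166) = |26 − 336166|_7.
d_7(26, 336166) = 1/16807

Step 1 — x − y = 26 − 336166 = -336140. Step 2 — v_7(-336140) = 5 (factor: -336140 = −(7^5 · 20); the sign does not affect v_p). Step 3 — |x − y|_7 = 7^{-5} = 1/16807.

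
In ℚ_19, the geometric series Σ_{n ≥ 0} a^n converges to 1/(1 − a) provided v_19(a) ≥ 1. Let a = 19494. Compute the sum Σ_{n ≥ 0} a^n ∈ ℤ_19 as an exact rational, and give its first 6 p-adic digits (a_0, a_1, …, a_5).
Σ a^n = 1/(1 − a) = -1/19493;  first 6 digits = (1, 0, 16, 2, 9, 1)

v_19(a) = 2 ≥ 1, so the series converges in ℤ_19 to 1/(1 − a) = 1/(1 − 19494) = -1/19493. Expand this rational in ℤ_19: compute digits iteratively via d_i = x_i mod 19, x_{i+1} = (x_i − d_i)/19. The first 6 digits are (1, 0, 16, 2, 9, 1).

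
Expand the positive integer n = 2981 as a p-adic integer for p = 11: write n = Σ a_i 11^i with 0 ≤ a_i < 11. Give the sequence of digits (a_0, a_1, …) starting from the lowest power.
(a_0, a_1, …) = (0, 7, 2, 2)

Repeated division by 11 gives the digits low-to-high: 2981 = 7·11^1 + 2·11^2 + 2·11^3. Digit sequence: (0, 7, 2, 2).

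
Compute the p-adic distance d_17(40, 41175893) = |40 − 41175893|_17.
d_17(40, 41175893) = 1/1419857

Step 1 — x − y = 40 − 41175893 = -41175853. Step 2 — v_17(-41175853) = 5 (factor: -41175853 = −(17^5 · 29); the sign does not affect v_p). Step 3 — |x − y|_17 = 17^{-5} = 1/1419857.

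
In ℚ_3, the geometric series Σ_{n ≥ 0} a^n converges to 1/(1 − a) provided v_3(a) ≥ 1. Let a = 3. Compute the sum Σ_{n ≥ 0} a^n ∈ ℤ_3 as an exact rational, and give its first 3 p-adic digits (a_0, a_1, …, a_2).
Σ a^n = 1/(1 − a) = -1/2;  first 3 digits = (1, 1, 1)

v_3(a) = 1 ≥ 1, so the series converges in ℤ_3 to 1/(1 − a) = 1/(1 − 3) = -1/2. Expand this rational in ℤ_3: compute digits iteratively via d_i = x_i mod 3, x_{i+1} = (x_i − d_i)/3. The first 3 digits are (1, 1, 1).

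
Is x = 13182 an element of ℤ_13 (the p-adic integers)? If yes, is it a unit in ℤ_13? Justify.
x ∈ ℤ_13 but not a unit; v_13(x) = 3 > 0

ℤ_13 = {x ∈ ℚ_13 : v_13(x) ≥ 0} and ℤ_13^× = {x ∈ ℤ_13 : v_13(x) = 0}. Here v_13(13182) = v_13(num) − v_13(den) = 3; compare against these criteria.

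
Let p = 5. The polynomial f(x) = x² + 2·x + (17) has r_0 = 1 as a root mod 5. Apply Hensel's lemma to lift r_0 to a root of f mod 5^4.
r_3 = 521 (mod 625)

Hensel: r_{i+1} = r_i − f(r_i)·(f′(r_i))^{-1} mod 5^{i+2}, f′(x) = 2x + 2. Iterate:
  r_0 = 1 (mod 5)
  r_1 = 21 (mod 25)
  r_2 = 21 (mod 125)
  r_3 = 521 (mod 625)
Final: r = 521 satisfies f(r) ≡ 0 mod 5^4.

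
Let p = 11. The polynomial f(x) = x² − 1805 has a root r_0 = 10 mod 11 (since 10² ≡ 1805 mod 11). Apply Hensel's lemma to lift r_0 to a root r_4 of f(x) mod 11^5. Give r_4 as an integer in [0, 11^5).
r_4 = 125058 (mod 161051)

Hensel's recurrence: r_{i+1} = r_i − f(r_i)·(f′(r_i))^{-1} mod 11^{i+2}, with f′(x) = 2x. Iterate:
  r_0 = 10 (mod 11)
  r_1 = 65 (mod 121)
  r_2 = 1275 (mod 1331)
  r_3 = 7930 (mod 14641)
  r_4 = 125058 (mod 161051)
Final: r_4 = 125058, and one checks f(r_4) ≡ 0 mod 11^5.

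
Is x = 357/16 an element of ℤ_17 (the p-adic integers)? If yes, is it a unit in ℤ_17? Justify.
x ∈ ℤ_17 but not a unit; v_17(x) = 1 > 0

ℤ_17 = {x ∈ ℚ_17 : v_17(x) ≥ 0} and ℤ_17^× = {x ∈ ℤ_17 : v_17(x) = 0}. Here v_17(357/16) = v_17(num) − v_17(den) = 1; compare against these criteria.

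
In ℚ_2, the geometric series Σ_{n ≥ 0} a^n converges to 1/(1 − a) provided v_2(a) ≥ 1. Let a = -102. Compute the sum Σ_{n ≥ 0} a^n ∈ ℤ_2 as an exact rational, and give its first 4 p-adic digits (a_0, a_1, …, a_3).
Σ a^n = 1/(1 − a) = 1/103;  first 4 digits = (1, 1, 1, 0)

v_2(a) = 1 ≥ 1, so the series converges in ℤ_2 to 1/(1 − a) = 1/(1 − (-102)) = 1/103. Expand this rational in ℤ_2: compute digits iteratively via d_i = x_i mod 2, x_{i+1} = (x_i − d_i)/2. The first 4 digits are (1, 1, 1, 0).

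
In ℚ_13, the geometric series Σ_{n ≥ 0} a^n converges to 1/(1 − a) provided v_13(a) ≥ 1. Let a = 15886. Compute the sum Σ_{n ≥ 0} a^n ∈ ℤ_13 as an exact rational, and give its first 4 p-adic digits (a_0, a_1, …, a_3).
Σ a^n = 1/(1 − a) = -1/15885;  first 4 digits = (1, 0, 3, 7)

v_13(a) = 2 ≥ 1, so the series converges in ℤ_13 to 1/(1 − a) = 1/(1 − 15886) = -1/15885. Expand this rational in ℤ_13: compute digits iteratively via d_i = x_i mod 13, x_{i+1} = (x_i − d_i)/13. The first 4 digits are (1, 0, 3, 7).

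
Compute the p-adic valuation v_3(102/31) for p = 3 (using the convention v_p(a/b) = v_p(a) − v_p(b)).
v_3(102/31) = 1

Factor powers of 3 from the numerator and denominator of the reduced fraction: 102 = 3^1 · 34 and 31 = 3^0 · 31. Apply v_p(a/b) = v_p(a) − v_p(b): v_3(102/31) = 1 − 0 = 1.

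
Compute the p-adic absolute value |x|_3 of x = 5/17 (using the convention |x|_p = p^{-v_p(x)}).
|5/17|_3 = 1

Step 1 — compute v_3(x) by factoring powers of 3 out of the numerator and denominator: v_3(5/17) = 0. Step 2 — apply |x|_p = p^{-v_p(x)} = 3^{0} = 1.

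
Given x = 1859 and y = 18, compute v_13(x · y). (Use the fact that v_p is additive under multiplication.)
v_13(33462) = 2

v_p(x) = 2 (factor: 1859 = 13^2 · 11); v_p(y) = 0 (factor: 18 = 13^0 · 18). Additivity: v_p(xy) = v_p(x) + v_p(y) = 2 + 0 = 2. (Direct check: xy = 33462 = 13^2 · (198).)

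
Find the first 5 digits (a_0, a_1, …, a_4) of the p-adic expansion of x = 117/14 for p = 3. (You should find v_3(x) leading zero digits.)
(a_0, …, a_4) = (0, 0, 2, 2, 2)

v_3(117/14) = 2, so a_0 = ... = a_1 = 0. Factor out: x = 3^2 · u with u = 13/14 a unit in ℤ_3. Expand u iteratively via a_{v+i} = u_i mod 3, u_{i+1} = (u_i − a_{v+i})/3:
  u_0 = 13/14;  a_2 = 2;  u_1 = (u_0 − 2)/3 = -5/14
  u_1 = -5/14;  a_3 = 2;  u_2 = (u_1 − 2)/3 = -11/14
  u_2 = -11/14;  a_4 = 2;  u_3 = (u_2 − 2)/3 = -13/14
Digits: (0, 0, 2, 2, 2).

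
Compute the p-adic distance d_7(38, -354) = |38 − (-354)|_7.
d_7(38, -354) = 1/49

Step 1 — x − y = 38 − (-354) = 392. Step 2 — v_7(392) = 2 (factor: 392 = (7^2 · 8); the sign does not affect v_p). Step 3 — |x − y|_7 = 7^{-2} = 1/49.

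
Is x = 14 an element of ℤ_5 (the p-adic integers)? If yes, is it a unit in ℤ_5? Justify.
x ∈ ℤ_5^× (unit); v_5(x) = 0

ℤ_5 = {x ∈ ℚ_5 : v_5(x) ≥ 0} and ℤ_5^× = {x ∈ ℤ_5 : v_5(x) = 0}. Here v_5(14) = v_5(num) − v_5(den) = 0; compare against these criteria.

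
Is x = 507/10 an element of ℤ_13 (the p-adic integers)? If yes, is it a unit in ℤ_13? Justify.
x ∈ ℤ_13 but not a unit; v_13(x) = 2 > 0

ℤ_13 = {x ∈ ℚ_13 : v_13(x) ≥ 0} and ℤ_13^× = {x ∈ ℤ_13 : v_13(x) = 0}. Here v_13(507/10) = v_13(num) − v_13(den) = 2; compare against these criteria.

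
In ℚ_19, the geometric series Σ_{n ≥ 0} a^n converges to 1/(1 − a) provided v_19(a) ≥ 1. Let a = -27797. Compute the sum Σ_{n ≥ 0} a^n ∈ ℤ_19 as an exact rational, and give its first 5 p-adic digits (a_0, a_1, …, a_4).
Σ a^n = 1/(1 − a) = 1/27798;  first 5 digits = (1, 0, 18, 14, 0)

v_19(a) = 2 ≥ 1, so the series converges in ℤ_19 to 1/(1 − a) = 1/(1 − (-27797)) = 1/27798. Expand this rational in ℤ_19: compute digits iteratively via d_i = x_i mod 19, x_{i+1} = (x_i − d_i)/19. The first 5 digits are (1, 0, 18, 14, 0).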